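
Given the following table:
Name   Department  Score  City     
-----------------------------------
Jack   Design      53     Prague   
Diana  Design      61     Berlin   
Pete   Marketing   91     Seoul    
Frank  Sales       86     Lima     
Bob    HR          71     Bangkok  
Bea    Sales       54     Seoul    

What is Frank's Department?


Row 4: Frank
Department = Sales

ANSWER: Sales


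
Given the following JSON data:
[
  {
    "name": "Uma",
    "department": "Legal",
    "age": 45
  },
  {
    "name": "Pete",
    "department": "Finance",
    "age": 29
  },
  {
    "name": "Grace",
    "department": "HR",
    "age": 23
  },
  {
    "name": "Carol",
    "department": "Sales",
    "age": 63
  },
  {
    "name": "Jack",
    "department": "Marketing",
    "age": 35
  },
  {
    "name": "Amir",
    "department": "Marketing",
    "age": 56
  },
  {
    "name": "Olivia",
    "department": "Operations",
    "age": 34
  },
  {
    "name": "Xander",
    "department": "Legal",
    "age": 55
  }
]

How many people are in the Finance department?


Scanning records for department = Finance
  Record 1: Pete
Count: 1

ANSWER: 1


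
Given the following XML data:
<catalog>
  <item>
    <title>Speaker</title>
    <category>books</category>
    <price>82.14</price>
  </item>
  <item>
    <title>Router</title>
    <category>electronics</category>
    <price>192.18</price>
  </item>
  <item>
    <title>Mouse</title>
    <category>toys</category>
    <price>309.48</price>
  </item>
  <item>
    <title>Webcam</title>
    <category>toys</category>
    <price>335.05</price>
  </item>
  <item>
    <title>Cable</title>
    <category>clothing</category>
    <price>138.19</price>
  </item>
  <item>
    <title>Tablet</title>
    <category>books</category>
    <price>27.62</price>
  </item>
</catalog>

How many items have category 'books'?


Scanning <item> elements for <category>books</category>:
  Item 1: Speaker -> MATCH
  Item 6: Tablet -> MATCH
Count: 2

ANSWER: 2


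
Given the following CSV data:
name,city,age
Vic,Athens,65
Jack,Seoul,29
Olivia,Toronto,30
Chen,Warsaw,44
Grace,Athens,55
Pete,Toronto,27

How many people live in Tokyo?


Scanning city column for 'Tokyo':
Total matches: 0

ANSWER: 0


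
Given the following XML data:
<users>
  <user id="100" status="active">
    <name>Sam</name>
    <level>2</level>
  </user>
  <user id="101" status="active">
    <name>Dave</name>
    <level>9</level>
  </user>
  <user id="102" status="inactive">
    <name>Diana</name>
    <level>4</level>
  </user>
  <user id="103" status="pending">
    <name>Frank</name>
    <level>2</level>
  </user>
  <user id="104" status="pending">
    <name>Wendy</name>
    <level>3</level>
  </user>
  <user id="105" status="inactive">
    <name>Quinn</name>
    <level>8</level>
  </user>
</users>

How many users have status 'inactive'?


Counting users with status='inactive':
  Diana (id=102) -> MATCH
  Quinn (id=105) -> MATCH
Count: 2

ANSWER: 2


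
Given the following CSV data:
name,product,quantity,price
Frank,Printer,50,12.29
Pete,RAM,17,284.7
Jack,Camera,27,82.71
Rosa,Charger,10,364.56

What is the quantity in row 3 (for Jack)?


Row 3: Jack
Column 'quantity' = 27

ANSWER: 27


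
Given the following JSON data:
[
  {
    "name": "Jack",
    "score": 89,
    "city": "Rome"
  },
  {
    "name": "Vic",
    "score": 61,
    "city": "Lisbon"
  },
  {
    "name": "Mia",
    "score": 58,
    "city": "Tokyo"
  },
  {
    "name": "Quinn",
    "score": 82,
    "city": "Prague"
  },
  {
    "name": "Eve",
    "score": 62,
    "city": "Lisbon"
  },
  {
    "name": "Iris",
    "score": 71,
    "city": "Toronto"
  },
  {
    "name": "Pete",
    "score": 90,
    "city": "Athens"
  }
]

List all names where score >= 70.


Filtering records where score >= 70:
  Jack (score=89) -> YES
  Vic (score=61) -> no
  Mia (score=58) -> no
  Quinn (score=82) -> YES
  Eve (score=62) -> no
  Iris (score=71) -> YES
  Pete (score=90) -> YES


ANSWER: Jack, Quinn, Iris, Pete


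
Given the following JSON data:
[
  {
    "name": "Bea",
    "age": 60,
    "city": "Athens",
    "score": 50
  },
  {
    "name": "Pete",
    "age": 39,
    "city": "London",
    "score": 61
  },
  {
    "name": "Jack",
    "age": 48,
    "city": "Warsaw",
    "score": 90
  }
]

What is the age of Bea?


Looking up record where name = Bea
Record index: 0
Field 'age' = 60

ANSWER: 60


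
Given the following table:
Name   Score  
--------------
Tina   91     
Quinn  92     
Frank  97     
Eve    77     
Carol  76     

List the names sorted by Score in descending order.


Sorting by Score (descending):
  Frank: 97
  Quinn: 92
  Tina: 91
  Eve: 77
  Carol: 76


ANSWER: Frank, Quinn, Tina, Eve, Carol


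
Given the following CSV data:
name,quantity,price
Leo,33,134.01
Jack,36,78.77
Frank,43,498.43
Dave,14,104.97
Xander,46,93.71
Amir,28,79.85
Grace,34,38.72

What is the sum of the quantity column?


Values in 'quantity' column:
  Row 1: 33
  Row 2: 36
  Row 3: 43
  Row 4: 14
  Row 5: 46
  Row 6: 28
  Row 7: 34
Sum = 33 + 36 + 43 + 14 + 46 + 28 + 34 = 234

ANSWER: 234


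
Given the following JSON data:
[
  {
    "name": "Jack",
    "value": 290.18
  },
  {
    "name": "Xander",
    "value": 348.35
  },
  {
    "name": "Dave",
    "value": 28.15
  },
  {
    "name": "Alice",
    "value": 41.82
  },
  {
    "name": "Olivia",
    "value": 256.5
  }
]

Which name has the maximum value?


Comparing values:
  Jack: 290.18
  Xander: 348.35
  Dave: 28.15
  Alice: 41.82
  Olivia: 256.5
Maximum: Xander (348.35)

ANSWER: Xander


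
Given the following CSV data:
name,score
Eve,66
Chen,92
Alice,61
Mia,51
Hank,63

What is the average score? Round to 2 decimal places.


Scores: 66, 92, 61, 51, 63
Sum = 333
Count = 5
Average = 333 / 5 = 66.60

ANSWER: 66.60


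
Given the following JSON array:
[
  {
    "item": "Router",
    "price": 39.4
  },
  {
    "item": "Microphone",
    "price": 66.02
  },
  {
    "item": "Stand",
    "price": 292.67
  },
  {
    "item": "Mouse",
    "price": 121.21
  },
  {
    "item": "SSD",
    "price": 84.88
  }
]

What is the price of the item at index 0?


Array index 0 -> Router
price = 39.4

ANSWER: 39.4


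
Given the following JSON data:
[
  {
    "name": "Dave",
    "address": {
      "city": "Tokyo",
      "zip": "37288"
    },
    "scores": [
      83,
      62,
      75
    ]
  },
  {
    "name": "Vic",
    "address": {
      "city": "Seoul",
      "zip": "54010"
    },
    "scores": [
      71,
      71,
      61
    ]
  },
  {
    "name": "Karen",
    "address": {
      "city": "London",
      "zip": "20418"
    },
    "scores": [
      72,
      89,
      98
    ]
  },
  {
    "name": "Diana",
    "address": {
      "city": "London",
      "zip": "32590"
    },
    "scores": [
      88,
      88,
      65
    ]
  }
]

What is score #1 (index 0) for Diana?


Path: records[3].scores[0]
Value: 88

ANSWER: 88


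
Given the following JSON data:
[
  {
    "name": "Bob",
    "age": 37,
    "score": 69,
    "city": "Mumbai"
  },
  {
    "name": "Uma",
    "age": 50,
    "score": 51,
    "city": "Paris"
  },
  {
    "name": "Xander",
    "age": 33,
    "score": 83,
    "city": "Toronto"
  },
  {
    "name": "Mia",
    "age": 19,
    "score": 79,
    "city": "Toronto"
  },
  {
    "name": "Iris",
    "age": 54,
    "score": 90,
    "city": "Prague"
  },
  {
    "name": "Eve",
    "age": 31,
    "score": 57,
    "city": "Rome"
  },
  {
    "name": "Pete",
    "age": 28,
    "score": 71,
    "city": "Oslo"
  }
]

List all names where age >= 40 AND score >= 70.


Checking both conditions:
  Bob (age=37, score=69) -> no
  Uma (age=50, score=51) -> no
  Xander (age=33, score=83) -> no
  Mia (age=19, score=79) -> no
  Iris (age=54, score=90) -> YES
  Eve (age=31, score=57) -> no
  Pete (age=28, score=71) -> no


ANSWER: Iris


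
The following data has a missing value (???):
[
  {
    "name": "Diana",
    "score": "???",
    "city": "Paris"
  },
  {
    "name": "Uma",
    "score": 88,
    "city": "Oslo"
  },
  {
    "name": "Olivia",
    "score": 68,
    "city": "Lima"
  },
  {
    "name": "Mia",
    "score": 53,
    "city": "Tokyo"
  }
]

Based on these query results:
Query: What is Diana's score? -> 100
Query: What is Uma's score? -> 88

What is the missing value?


The missing value is Diana's score
From query: Diana's score = 100

ANSWER: 100


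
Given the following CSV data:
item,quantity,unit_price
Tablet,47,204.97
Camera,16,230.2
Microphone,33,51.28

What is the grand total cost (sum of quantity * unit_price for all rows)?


Computing row totals:
  Tablet: 47 * 204.97 = 9633.59
  Camera: 16 * 230.2 = 3683.2
  Microphone: 33 * 51.28 = 1692.24
Grand total = 9633.59 + 3683.2 + 1692.24 = 15009.03

ANSWER: 15009.03


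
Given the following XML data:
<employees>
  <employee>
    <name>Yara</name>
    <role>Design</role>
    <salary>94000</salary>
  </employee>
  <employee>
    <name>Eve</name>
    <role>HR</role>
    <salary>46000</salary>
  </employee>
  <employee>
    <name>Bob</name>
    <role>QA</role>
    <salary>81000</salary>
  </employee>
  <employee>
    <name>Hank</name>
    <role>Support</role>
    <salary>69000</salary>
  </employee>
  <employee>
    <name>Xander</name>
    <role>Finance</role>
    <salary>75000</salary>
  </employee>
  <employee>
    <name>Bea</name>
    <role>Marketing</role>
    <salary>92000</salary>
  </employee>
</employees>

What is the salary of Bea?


Searching for <employee> with <name>Bea</name>
Found at position 6
<salary>92000</salary>

ANSWER: 92000


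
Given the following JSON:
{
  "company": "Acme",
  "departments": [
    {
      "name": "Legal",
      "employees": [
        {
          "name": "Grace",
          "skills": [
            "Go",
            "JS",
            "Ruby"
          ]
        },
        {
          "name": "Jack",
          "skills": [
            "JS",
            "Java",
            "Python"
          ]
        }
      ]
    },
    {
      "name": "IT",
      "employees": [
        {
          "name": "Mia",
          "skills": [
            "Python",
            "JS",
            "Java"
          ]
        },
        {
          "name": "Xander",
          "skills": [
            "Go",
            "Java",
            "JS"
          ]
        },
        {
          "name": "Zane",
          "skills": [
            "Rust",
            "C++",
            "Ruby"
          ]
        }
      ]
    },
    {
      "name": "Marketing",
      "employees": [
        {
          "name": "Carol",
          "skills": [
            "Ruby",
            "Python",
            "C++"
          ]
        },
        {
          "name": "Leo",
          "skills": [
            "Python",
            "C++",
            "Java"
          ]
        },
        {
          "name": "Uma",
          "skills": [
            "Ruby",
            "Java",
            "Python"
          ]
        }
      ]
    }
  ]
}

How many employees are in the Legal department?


Path: departments[0].employees
Count: 2

ANSWER: 2


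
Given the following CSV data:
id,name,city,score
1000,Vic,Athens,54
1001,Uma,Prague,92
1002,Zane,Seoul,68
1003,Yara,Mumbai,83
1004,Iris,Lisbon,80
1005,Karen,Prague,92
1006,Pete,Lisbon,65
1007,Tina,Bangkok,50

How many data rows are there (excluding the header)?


Counting rows (excluding header):
Header: id,name,city,score
Data rows: 8

ANSWER: 8


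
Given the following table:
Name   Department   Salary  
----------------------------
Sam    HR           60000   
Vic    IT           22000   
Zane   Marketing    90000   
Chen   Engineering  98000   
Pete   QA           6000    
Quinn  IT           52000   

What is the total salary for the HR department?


HR department members:
  Sam: 60000
Total = 60000 = 60000

ANSWER: 60000


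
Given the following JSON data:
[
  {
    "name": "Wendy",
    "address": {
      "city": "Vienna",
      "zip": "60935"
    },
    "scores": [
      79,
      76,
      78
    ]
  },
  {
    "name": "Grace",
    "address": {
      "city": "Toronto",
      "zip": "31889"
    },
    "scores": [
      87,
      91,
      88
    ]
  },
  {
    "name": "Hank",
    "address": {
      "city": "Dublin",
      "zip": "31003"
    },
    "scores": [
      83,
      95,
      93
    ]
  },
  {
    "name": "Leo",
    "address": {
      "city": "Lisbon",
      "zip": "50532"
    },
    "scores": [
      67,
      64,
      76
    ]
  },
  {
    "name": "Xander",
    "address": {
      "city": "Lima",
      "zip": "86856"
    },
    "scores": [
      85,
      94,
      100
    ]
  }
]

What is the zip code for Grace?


Path: records[1].address.zip
Value: 31889

ANSWER: 31889


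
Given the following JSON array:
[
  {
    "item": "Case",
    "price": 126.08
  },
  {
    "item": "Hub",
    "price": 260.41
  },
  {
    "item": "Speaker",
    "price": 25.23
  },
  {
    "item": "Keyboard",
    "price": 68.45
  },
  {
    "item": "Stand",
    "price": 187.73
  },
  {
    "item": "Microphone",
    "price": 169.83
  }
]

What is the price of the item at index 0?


Array index 0 -> Case
price = 126.08

ANSWER: 126.08


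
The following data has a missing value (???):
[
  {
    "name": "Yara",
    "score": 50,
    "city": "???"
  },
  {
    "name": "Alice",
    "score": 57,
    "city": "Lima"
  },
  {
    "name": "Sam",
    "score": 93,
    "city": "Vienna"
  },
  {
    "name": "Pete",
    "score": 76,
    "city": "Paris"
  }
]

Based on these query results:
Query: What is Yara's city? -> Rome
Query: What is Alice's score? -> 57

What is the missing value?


The missing value is Yara's city
From query: Yara's city = Rome

ANSWER: Rome


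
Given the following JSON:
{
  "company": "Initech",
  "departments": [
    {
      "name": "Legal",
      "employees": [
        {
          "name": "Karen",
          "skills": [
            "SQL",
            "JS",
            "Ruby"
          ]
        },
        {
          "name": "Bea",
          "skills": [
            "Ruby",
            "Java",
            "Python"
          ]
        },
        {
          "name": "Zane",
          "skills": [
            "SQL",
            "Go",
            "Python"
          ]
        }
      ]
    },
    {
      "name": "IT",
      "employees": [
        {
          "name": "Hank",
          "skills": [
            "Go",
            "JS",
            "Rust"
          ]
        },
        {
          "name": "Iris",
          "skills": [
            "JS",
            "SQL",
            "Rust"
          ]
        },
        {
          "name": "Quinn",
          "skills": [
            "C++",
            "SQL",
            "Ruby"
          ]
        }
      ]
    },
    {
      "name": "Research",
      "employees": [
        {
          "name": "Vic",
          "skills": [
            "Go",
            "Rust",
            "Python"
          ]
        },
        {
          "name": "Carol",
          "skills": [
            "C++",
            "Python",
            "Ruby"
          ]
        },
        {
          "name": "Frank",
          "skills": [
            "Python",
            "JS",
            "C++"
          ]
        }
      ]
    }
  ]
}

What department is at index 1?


Path: departments[1].name
Value: IT

ANSWER: IT


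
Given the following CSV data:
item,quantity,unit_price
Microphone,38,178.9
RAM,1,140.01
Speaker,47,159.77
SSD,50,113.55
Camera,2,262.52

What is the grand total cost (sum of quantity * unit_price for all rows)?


Computing row totals:
  Microphone: 38 * 178.9 = 6798.2
  RAM: 1 * 140.01 = 140.01
  Speaker: 47 * 159.77 = 7509.19
  SSD: 50 * 113.55 = 5677.5
  Camera: 2 * 262.52 = 525.04
Grand total = 6798.2 + 140.01 + 7509.19 + 5677.5 + 525.04 = 20649.94

ANSWER: 20649.94


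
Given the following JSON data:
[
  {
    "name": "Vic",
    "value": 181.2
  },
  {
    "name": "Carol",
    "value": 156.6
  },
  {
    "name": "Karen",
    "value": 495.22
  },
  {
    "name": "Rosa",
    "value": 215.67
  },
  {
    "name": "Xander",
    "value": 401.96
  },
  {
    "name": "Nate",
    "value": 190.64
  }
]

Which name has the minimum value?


Comparing values:
  Vic: 181.2
  Carol: 156.6
  Karen: 495.22
  Rosa: 215.67
  Xander: 401.96
  Nate: 190.64
Minimum: Carol (156.6)

ANSWER: Carol


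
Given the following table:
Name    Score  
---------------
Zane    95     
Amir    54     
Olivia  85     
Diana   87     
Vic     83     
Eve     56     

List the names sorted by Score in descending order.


Sorting by Score (descending):
  Zane: 95
  Diana: 87
  Olivia: 85
  Vic: 83
  Eve: 56
  Amir: 54


ANSWER: Zane, Diana, Olivia, Vic, Eve, Amir


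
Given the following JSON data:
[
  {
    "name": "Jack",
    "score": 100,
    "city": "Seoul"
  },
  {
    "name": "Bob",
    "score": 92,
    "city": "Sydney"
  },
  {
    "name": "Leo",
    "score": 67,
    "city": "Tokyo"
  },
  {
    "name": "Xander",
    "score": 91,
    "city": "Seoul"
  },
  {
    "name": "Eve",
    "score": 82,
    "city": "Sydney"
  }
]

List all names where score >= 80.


Filtering records where score >= 80:
  Jack (score=100) -> YES
  Bob (score=92) -> YES
  Leo (score=67) -> no
  Xander (score=91) -> YES
  Eve (score=82) -> YES


ANSWER: Jack, Bob, Xander, Eve


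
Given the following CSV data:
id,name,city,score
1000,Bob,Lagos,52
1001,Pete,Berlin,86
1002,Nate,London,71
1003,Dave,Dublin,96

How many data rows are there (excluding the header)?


Counting rows (excluding header):
Header: id,name,city,score
Data rows: 4

ANSWER: 4


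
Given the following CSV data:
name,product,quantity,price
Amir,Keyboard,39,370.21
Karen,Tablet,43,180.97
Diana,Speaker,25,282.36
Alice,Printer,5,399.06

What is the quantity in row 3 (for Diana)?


Row 3: Diana
Column 'quantity' = 25

ANSWER: 25


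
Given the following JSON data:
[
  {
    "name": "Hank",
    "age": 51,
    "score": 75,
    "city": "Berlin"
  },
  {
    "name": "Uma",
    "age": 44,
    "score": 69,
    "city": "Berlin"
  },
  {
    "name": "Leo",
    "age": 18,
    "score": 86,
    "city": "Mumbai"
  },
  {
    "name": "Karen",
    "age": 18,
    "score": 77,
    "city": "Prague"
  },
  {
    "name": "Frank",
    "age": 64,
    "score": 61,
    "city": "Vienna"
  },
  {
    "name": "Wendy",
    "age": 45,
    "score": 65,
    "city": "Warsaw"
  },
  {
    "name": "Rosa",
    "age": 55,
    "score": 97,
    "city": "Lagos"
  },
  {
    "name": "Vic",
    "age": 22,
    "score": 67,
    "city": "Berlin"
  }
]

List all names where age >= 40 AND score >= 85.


Checking both conditions:
  Hank (age=51, score=75) -> no
  Uma (age=44, score=69) -> no
  Leo (age=18, score=86) -> no
  Karen (age=18, score=77) -> no
  Frank (age=64, score=61) -> no
  Wendy (age=45, score=65) -> no
  Rosa (age=55, score=97) -> YES
  Vic (age=22, score=67) -> no


ANSWER: Rosa


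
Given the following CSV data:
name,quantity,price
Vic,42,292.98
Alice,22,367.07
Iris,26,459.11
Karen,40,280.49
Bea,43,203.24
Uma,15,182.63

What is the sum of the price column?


Values in 'price' column:
  Row 1: 292.98
  Row 2: 367.07
  Row 3: 459.11
  Row 4: 280.49
  Row 5: 203.24
  Row 6: 182.63
Sum = 292.98 + 367.07 + 459.11 + 280.49 + 203.24 + 182.63 = 1785.52

ANSWER: 1785.52


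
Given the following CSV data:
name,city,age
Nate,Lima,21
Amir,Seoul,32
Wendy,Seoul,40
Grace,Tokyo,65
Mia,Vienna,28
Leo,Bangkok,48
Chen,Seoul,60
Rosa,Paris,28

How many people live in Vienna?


Scanning city column for 'Vienna':
  Row 5: Mia -> MATCH
Total matches: 1

ANSWER: 1


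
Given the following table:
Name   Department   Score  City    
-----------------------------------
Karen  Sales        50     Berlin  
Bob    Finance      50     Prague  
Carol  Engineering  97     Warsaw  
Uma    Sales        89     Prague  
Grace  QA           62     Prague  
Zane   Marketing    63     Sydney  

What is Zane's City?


Row 6: Zane
City = Sydney

ANSWER: Sydney


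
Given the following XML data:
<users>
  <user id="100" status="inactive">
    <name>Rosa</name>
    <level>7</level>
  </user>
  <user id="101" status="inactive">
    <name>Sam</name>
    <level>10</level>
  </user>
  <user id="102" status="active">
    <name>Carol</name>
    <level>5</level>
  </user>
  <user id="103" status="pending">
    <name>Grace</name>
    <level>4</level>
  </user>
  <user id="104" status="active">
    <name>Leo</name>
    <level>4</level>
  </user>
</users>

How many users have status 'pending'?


Counting users with status='pending':
  Grace (id=103) -> MATCH
Count: 1

ANSWER: 1


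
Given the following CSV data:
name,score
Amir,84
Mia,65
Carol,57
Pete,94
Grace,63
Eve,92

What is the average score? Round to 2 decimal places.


Scores: 84, 65, 57, 94, 63, 92
Sum = 455
Count = 6
Average = 455 / 6 = 75.83

ANSWER: 75.83


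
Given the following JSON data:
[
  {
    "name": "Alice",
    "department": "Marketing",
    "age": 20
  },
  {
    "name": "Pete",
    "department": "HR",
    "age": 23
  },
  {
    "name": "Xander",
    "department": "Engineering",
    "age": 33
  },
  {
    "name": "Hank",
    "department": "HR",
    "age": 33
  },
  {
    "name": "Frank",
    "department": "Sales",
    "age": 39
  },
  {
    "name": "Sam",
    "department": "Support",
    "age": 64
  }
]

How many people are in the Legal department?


Scanning records for department = Legal
  No matches found
Count: 0

ANSWER: 0


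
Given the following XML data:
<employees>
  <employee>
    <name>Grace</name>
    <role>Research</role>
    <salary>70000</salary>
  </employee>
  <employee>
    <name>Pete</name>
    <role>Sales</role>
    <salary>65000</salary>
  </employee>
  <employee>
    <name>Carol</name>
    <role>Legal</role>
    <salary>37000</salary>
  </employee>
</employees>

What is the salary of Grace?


Searching for <employee> with <name>Grace</name>
Found at position 1
<salary>70000</salary>

ANSWER: 70000


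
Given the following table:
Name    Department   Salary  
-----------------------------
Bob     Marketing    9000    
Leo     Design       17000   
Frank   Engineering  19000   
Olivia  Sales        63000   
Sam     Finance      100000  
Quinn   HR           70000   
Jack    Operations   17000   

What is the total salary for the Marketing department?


Marketing department members:
  Bob: 9000
Total = 9000 = 9000

ANSWER: 9000


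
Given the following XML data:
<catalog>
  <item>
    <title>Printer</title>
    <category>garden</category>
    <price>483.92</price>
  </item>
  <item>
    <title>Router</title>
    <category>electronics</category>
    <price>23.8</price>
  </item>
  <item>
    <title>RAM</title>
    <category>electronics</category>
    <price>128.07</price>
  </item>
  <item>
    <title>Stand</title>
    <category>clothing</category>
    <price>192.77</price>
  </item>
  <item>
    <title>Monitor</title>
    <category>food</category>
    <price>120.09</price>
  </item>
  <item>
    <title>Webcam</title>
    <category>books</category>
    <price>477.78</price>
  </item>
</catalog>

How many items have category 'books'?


Scanning <item> elements for <category>books</category>:
  Item 6: Webcam -> MATCH
Count: 1

ANSWER: 1


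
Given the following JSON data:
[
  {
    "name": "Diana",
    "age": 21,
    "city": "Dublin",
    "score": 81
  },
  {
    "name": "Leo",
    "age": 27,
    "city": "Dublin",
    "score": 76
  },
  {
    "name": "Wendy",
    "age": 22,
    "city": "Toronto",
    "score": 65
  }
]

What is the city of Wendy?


Looking up record where name = Wendy
Record index: 2
Field 'city' = Toronto

ANSWER: Toronto


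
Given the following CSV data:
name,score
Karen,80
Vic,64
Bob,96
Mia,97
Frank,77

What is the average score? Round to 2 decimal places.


Scores: 80, 64, 96, 97, 77
Sum = 414
Count = 5
Average = 414 / 5 = 82.80

ANSWER: 82.80


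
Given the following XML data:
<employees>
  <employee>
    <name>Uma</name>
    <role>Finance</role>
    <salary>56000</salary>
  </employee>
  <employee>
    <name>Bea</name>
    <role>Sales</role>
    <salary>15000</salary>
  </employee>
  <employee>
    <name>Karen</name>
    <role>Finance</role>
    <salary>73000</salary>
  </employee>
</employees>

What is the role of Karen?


Searching for <employee> with <name>Karen</name>
Found at position 3
<role>Finance</role>

ANSWER: Finance


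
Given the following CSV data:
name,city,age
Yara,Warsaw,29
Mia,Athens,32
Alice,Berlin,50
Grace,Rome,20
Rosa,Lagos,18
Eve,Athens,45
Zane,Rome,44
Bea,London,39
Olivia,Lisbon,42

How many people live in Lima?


Scanning city column for 'Lima':
Total matches: 0

ANSWER: 0


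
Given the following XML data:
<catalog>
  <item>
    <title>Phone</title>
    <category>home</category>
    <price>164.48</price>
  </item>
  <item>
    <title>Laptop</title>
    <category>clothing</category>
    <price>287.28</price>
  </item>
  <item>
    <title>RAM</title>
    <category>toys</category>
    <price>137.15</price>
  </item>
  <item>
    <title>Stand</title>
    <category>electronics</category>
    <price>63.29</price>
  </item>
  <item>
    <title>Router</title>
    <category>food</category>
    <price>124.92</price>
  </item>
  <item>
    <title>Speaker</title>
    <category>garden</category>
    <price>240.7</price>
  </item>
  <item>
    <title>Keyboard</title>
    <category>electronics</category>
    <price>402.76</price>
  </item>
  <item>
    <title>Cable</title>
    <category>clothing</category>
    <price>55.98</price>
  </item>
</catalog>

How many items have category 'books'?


Scanning <item> elements for <category>books</category>:
Count: 0

ANSWER: 0


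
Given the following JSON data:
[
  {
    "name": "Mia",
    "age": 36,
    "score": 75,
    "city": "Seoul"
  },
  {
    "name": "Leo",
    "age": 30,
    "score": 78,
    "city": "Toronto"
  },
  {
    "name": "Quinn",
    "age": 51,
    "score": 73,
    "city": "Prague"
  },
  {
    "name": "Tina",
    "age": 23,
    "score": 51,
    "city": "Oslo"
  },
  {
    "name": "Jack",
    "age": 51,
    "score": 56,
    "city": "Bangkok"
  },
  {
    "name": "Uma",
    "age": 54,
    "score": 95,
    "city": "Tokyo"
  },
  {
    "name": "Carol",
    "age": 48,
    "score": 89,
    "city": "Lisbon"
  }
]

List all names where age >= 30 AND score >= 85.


Checking both conditions:
  Mia (age=36, score=75) -> no
  Leo (age=30, score=78) -> no
  Quinn (age=51, score=73) -> no
  Tina (age=23, score=51) -> no
  Jack (age=51, score=56) -> no
  Uma (age=54, score=95) -> YES
  Carol (age=48, score=89) -> YES


ANSWER: Uma, Carol


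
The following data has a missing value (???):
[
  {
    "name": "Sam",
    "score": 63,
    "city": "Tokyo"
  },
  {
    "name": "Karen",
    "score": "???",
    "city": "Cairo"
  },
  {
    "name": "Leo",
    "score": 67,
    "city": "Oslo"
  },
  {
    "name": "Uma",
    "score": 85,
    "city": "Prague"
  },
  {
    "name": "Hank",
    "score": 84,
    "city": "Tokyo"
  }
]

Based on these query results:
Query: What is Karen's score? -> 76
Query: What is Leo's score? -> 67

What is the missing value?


The missing value is Karen's score
From query: Karen's score = 76

ANSWER: 76


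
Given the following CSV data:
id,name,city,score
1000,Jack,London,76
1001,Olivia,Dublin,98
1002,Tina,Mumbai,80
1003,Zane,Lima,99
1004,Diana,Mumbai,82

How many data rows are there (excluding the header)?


Counting rows (excluding header):
Header: id,name,city,score
Data rows: 5

ANSWER: 5


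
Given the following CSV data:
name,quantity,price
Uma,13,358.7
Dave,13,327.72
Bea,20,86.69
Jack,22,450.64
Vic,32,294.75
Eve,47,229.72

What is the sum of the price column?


Values in 'price' column:
  Row 1: 358.7
  Row 2: 327.72
  Row 3: 86.69
  Row 4: 450.64
  Row 5: 294.75
  Row 6: 229.72
Sum = 358.7 + 327.72 + 86.69 + 450.64 + 294.75 + 229.72 = 1748.22

ANSWER: 1748.22


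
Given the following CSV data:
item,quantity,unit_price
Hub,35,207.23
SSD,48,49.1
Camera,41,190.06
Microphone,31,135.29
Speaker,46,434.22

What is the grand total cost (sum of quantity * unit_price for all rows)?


Computing row totals:
  Hub: 35 * 207.23 = 7253.05
  SSD: 48 * 49.1 = 2356.8
  Camera: 41 * 190.06 = 7792.46
  Microphone: 31 * 135.29 = 4193.99
  Speaker: 46 * 434.22 = 19974.12
Grand total = 7253.05 + 2356.8 + 7792.46 + 4193.99 + 19974.12 = 41570.42

ANSWER: 41570.42


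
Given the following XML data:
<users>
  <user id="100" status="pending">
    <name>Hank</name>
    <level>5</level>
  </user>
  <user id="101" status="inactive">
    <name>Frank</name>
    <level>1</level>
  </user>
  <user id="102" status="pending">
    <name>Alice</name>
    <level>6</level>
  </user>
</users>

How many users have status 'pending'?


Counting users with status='pending':
  Hank (id=100) -> MATCH
  Alice (id=102) -> MATCH
Count: 2

ANSWER: 2


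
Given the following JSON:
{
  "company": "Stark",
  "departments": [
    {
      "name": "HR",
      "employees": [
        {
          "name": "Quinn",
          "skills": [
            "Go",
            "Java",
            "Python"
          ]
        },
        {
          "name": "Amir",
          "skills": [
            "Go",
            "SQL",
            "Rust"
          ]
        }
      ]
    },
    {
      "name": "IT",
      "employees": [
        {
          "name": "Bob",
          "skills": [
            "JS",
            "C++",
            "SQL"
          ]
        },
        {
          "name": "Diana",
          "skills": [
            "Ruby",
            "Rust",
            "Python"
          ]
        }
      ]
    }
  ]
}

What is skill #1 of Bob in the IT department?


Path: departments[1].employees[0].skills[0]
Value: JS

ANSWER: JS


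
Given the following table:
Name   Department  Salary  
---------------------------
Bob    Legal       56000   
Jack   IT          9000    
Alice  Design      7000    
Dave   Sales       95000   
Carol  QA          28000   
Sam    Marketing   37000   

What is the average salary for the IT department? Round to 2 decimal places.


IT department members:
  Jack: 9000
Sum = 9000
Count = 1
Average = 9000 / 1 = 9000.00

ANSWER: 9000.00


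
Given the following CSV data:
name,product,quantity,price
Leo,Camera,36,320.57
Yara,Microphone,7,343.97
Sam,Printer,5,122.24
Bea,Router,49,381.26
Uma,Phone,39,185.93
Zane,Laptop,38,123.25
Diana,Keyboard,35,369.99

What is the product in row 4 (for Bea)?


Row 4: Bea
Column 'product' = Router

ANSWER: Router


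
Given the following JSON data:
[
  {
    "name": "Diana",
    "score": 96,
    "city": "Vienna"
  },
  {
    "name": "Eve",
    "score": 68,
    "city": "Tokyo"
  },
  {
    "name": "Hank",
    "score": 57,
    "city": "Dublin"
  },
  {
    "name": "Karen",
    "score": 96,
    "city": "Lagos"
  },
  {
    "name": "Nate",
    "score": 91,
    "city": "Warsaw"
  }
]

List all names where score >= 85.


Filtering records where score >= 85:
  Diana (score=96) -> YES
  Eve (score=68) -> no
  Hank (score=57) -> no
  Karen (score=96) -> YES
  Nate (score=91) -> YES


ANSWER: Diana, Karen, Nate


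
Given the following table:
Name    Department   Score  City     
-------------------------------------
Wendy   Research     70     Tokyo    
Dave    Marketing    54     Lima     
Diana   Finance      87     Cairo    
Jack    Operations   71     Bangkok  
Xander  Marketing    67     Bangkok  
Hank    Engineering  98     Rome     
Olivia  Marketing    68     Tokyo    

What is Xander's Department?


Row 5: Xander
Department = Marketing

ANSWER: Marketing


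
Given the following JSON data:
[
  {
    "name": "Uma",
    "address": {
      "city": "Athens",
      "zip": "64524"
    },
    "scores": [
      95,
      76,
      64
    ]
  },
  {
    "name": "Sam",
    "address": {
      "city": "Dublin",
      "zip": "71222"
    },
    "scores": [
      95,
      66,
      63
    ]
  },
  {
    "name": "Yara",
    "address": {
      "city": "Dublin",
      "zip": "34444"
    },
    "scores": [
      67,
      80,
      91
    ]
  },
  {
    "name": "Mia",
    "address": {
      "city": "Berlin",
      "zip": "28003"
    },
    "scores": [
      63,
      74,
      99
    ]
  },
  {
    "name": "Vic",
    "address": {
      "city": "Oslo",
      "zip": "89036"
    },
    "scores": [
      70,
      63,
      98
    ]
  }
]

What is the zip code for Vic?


Path: records[4].address.zip
Value: 89036

ANSWER: 89036


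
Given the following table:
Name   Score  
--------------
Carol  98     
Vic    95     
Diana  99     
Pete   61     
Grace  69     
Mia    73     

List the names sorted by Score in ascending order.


Sorting by Score (ascending):
  Pete: 61
  Grace: 69
  Mia: 73
  Vic: 95
  Carol: 98
  Diana: 99


ANSWER: Pete, Grace, Mia, Vic, Carol, Diana


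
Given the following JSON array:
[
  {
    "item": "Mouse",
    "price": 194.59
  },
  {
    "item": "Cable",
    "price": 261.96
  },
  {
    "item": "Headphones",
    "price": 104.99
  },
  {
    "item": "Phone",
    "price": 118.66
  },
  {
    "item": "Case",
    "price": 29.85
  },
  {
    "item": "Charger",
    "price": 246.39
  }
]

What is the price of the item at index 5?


Array index 5 -> Charger
price = 246.39

ANSWER: 246.39


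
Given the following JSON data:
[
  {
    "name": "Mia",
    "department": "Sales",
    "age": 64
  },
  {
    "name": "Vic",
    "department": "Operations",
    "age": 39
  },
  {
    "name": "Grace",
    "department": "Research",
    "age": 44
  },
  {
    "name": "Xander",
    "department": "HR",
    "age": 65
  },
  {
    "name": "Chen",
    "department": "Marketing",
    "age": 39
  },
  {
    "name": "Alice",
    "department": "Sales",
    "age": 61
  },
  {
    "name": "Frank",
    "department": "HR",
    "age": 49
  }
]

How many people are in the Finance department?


Scanning records for department = Finance
  No matches found
Count: 0

ANSWER: 0


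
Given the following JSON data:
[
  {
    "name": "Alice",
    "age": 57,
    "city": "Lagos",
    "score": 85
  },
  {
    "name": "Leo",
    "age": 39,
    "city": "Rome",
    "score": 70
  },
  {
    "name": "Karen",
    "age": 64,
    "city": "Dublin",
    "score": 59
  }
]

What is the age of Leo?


Looking up record where name = Leo
Record index: 1
Field 'age' = 39

ANSWER: 39


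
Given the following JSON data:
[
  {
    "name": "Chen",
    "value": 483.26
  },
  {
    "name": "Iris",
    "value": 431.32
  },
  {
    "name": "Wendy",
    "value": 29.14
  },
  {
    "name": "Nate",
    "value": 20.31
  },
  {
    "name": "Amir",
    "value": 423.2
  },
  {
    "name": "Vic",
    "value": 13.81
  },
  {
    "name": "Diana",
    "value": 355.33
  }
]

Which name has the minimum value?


Comparing values:
  Chen: 483.26
  Iris: 431.32
  Wendy: 29.14
  Nate: 20.31
  Amir: 423.2
  Vic: 13.81
  Diana: 355.33
Minimum: Vic (13.81)

ANSWER: Vic


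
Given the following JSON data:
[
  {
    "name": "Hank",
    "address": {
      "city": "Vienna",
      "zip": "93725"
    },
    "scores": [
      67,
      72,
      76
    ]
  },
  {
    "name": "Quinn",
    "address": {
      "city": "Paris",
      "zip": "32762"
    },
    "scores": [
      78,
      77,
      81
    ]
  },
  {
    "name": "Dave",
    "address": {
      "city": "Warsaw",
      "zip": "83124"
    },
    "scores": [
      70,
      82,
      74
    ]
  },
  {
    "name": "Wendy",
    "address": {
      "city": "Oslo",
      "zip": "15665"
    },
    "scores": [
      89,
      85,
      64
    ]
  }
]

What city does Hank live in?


Path: records[0].address.city
Value: Vienna

ANSWER: Vienna


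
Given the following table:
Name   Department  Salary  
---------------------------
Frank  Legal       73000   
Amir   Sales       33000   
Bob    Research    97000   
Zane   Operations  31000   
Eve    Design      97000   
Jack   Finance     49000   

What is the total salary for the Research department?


Research department members:
  Bob: 97000
Total = 97000 = 97000

ANSWER: 97000


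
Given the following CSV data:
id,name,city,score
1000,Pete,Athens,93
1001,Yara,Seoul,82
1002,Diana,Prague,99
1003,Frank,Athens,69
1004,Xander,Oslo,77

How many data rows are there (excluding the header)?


Counting rows (excluding header):
Header: id,name,city,score
Data rows: 5

ANSWER: 5


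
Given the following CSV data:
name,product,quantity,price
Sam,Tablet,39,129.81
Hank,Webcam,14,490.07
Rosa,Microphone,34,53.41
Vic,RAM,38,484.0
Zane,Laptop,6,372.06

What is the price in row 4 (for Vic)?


Row 4: Vic
Column 'price' = 484.0

ANSWER: 484.0


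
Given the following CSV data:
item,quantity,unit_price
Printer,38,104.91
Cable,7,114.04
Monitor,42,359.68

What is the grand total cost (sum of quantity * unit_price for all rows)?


Computing row totals:
  Printer: 38 * 104.91 = 3986.58
  Cable: 7 * 114.04 = 798.28
  Monitor: 42 * 359.68 = 15106.56
Grand total = 3986.58 + 798.28 + 15106.56 = 19891.42

ANSWER: 19891.42


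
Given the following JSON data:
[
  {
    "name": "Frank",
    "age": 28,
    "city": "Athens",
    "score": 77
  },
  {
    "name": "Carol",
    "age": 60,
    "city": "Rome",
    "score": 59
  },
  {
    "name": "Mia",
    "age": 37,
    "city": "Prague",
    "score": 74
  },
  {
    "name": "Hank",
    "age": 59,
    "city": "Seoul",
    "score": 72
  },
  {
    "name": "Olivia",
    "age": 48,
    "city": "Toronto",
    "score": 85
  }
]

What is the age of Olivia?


Looking up record where name = Olivia
Record index: 4
Field 'age' = 48

ANSWER: 48


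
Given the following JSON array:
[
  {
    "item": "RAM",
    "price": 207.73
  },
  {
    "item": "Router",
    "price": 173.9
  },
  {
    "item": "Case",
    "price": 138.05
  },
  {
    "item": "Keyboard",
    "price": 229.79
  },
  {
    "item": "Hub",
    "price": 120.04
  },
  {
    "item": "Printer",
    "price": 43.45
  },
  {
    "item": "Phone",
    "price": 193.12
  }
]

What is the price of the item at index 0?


Array index 0 -> RAM
price = 207.73

ANSWER: 207.73


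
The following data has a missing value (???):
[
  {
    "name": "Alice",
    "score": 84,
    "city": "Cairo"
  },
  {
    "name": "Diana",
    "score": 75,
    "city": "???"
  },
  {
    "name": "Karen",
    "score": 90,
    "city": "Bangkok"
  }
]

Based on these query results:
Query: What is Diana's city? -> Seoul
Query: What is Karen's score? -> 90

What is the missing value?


The missing value is Diana's city
From query: Diana's city = Seoul

ANSWER: Seoul


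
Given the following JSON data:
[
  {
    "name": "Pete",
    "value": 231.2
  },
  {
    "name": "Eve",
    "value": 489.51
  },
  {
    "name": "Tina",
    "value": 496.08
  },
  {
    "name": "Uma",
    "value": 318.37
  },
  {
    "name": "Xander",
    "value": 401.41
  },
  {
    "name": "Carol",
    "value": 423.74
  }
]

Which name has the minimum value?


Comparing values:
  Pete: 231.2
  Eve: 489.51
  Tina: 496.08
  Uma: 318.37
  Xander: 401.41
  Carol: 423.74
Minimum: Pete (231.2)

ANSWER: Pete


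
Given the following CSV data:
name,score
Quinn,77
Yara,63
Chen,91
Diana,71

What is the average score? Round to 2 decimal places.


Scores: 77, 63, 91, 71
Sum = 302
Count = 4
Average = 302 / 4 = 75.50

ANSWER: 75.50


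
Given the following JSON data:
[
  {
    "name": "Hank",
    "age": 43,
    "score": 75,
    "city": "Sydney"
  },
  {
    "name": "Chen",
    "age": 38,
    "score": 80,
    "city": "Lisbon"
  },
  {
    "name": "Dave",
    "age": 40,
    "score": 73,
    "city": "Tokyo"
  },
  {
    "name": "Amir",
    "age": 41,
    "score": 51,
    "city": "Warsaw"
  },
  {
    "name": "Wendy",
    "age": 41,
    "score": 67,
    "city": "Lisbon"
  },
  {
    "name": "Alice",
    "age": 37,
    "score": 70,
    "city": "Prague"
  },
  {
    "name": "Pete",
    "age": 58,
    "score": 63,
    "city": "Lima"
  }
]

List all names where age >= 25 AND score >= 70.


Checking both conditions:
  Hank (age=43, score=75) -> YES
  Chen (age=38, score=80) -> YES
  Dave (age=40, score=73) -> YES
  Amir (age=41, score=51) -> no
  Wendy (age=41, score=67) -> no
  Alice (age=37, score=70) -> YES
  Pete (age=58, score=63) -> no


ANSWER: Hank, Chen, Dave, Alice


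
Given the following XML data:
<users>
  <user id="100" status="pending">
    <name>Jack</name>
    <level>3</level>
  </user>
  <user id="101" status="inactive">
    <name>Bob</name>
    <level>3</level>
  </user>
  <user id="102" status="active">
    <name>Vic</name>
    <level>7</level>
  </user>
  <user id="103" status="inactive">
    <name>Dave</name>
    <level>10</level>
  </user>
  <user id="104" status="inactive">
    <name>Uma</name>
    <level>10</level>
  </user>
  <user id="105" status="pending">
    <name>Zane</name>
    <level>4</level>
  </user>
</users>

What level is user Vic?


Finding user: Vic
<level>7</level>

ANSWER: 7
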